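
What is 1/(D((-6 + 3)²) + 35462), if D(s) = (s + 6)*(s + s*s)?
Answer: 1/36812 ≈ 2.7165e-5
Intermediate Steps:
D(s) = (6 + s)*(s + s²)
1/(D((-6 + 3)²) + 35462) = 1/((-6 + 3)²*(6 + ((-6 + 3)²)² + 7*(-6 + 3)²) + 35462) = 1/((-3)²*(6 + ((-3)²)² + 7*(-3)²) + 35462) = 1/(9*(6 + 9² + 7*9) + 35462) = 1/(9*(6 + 81 + 63) + 35462) = 1/(9*150 + 35462) = 1/(1350 + 35462) = 1/36812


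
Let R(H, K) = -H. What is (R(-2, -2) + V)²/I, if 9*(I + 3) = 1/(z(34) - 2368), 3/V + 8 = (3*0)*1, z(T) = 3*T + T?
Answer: -424359/482120 ≈ -0.88019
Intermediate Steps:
z(T) = 4*T
V = -3/8 (V = 3/(-8 + (3*0)*1) = 3/(-8 + 0*1) = 3/(-8 + 0) = 3/(-8) = 3*(-⅛) = -3/8 ≈ -0.37500)
I = -60265/20088 (I = -3 + 1/(9*(4*34 - 2368)) = -3 + 1/(9*(136 - 2368)) = -3 + (⅑)/(-2232) = -3 + (⅑)*(-1/2232) = -3 - 1/20088 = -60265/20088 ≈ -3.0000)
(R(-2, -2) + V)²/I = (-1*(-2) - 3/8)²/(-60265/20088) = (2 - 3/8)²*(-20088/60265) = (13/8)²*(-20088/60265) = (169/64)*(-20088/60265) = -424359/482120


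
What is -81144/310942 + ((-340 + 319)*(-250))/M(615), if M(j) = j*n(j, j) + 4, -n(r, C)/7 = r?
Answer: -108233473362/411620510941 ≈ -0.26294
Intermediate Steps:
n(r, C) = -7*r
M(j) = 4 - 7*j**2 (M(j) = j*(-7*j) + 4 = -7*j**2 + 4 = 4 - 7*j**2)
-81144/310942 + ((-340 + 319)*(-250))/M(615) = -81144/310942 + ((-340 + 319)*(-250))/(4 - 7*615**2) = -81144*1/310942 + (-21*(-250))/(4 - 7*378225) = -40572/155471 + 5250/(4 - 2647575) = -40572/155471 + 5250/(-2647571) = -40572/155471 + 5250*(-1/2647571) = -40572/155471 - 5250/2647571 = -108233473362/411620510941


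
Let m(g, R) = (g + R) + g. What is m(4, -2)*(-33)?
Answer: -198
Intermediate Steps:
m(g, R) = R + 2*g (m(g, R) = (R + g) + g = R + 2*g)
m(4, -2)*(-33) = (-2 + 2*4)*(-33) = (-2 + 8)*(-33) = 6*(-33) = -198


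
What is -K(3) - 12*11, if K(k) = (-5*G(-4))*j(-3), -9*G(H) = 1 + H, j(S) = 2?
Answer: -386/3 ≈ -128.67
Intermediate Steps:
G(H) = -⅑ - H/9 (G(H) = -(1 + H)/9 = -⅑ - H/9)
K(k) = -10/3 (K(k) = -5*(-⅑ - ⅑*(-4))*2 = -5*(-⅑ + 4/9)*2 = -5*⅓*2 = -5/3*2 = -10/3)
-K(3) - 12*11 = -1*(-10/3) - 12*11 = 10/3 - 132 = -386/3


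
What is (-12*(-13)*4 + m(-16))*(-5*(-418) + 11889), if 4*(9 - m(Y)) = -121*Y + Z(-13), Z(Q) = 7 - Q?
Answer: 2012976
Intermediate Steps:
m(Y) = 4 + 121*Y/4 (m(Y) = 9 - (-121*Y + (7 - 1*(-13)))/4 = 9 - (-121*Y + (7 + 13))/4 = 9 - (-121*Y + 20)/4 = 9 - (20 - 121*Y)/4 = 9 + (-5 + 121*Y/4) = 4 + 121*Y/4)
(-12*(-13)*4 + m(-16))*(-5*(-418) + 11889) = (-12*(-13)*4 + (4 + (121/4)*(-16)))*(-5*(-418) + 11889) = (156*4 + (4 - 484))*(2090 + 11889) = (624 - 480)*13979 = 144*13979 = 2012976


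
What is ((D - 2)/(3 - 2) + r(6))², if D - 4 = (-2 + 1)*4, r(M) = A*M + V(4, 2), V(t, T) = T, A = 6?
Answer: 1296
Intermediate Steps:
r(M) = 2 + 6*M (r(M) = 6*M + 2 = 2 + 6*M)
D = 0 (D = 4 + (-2 + 1)*4 = 4 - 1*4 = 4 - 4 = 0)
((D - 2)/(3 - 2) + r(6))² = ((0 - 2)/(3 - 2) + (2 + 6*6))² = (-2/1 + (2 + 36))² = (-2*1 + 38)² = (-2 + 38)² = 36² = 1296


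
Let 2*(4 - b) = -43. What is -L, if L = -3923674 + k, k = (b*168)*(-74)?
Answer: 4240690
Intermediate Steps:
b = 51/2 (b = 4 - ½*(-43) = 4 + 43/2 = 51/2 ≈ 25.500)
k = -317016 (k = ((51/2)*168)*(-74) = 4284*(-74) = -317016)
L = -4240690 (L = -3923674 - 317016 = -4240690)
-L = -1*(-4240690) = 4240690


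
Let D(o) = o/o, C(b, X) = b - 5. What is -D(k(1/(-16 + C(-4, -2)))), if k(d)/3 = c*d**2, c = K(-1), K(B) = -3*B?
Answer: -1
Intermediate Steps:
C(b, X) = -5 + b
c = 3 (c = -3*(-1) = 3)
k(d) = 9*d**2 (k(d) = 3*(3*d**2) = 9*d**2)
D(o) = 1
-D(k(1/(-16 + C(-4, -2)))) = -1*1 = -1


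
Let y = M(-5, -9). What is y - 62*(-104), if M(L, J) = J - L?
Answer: 6444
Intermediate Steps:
y = -4 (y = -9 - 1*(-5) = -9 + 5 = -4)
y - 62*(-104) = -4 - 62*(-104) = -4 + 6448 = 6444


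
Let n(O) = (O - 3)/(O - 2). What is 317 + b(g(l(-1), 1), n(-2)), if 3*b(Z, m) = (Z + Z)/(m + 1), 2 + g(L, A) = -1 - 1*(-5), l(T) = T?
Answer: 8575/27 ≈ 317.59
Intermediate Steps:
n(O) = (-3 + O)/(-2 + O)
g(L, A) = 2 (g(L, A) = -2 + (-1 - 1*(-5)) = -2 + (-1 + 5) = -2 + 4 = 2)
b(Z, m) = 2*Z/(3*(1 + m)) (b(Z, m) = ((Z + Z)/(m + 1))/3 = ((2*Z)/(1 + m))/3 = (2*Z/(1 + m))/3 = 2*Z/(3*(1 + m)))
317 + b(g(l(-1), 1), n(-2)) = 317 + (2/3)*2/(1 + (-3 - 2)/(-2 - 2)) = 317 + (2/3)*2/(1 - 5/(-4)) = 317 + (2/3)*2/(1 - 1/4*(-5)) = 317 + (2/3)*2/(1 + 5/4) = 317 + (2/3)*2/(9/4) = 317 + (2/3)*2*(4/9) = 317 + 16/27 = 8575/27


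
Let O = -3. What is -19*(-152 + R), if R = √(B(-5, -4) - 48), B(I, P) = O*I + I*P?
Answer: 2888 - 19*I*√13 ≈ 2888.0 - 68.505*I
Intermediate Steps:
B(I, P) = -3*I + I*P
R = I*√13 (R = √(-5*(-3 - 4) - 48) = √(-5*(-7) - 48) = √(35 - 48) = √(-13) = I*√13 ≈ 3.6056*I)
-19*(-152 + R) = -19*(-152 + I*√13) = 2888 - 19*I*√13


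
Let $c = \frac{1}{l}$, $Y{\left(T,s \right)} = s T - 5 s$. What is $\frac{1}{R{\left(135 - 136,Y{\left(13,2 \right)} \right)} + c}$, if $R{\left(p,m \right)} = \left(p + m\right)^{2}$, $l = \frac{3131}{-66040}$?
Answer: $\frac{3131}{638435} \approx 0.0049042$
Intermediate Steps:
$l = - \frac{3131}{66040}$ ($l = 3131 \left(- \frac{1}{66040}\right) = - \frac{3131}{66040} \approx -0.047411$)
$Y{\left(T,s \right)} = - 5 s + T s$ ($Y{\left(T,s \right)} = T s - 5 s = - 5 s + T s$)
$R{\left(p,m \right)} = \left(m + p\right)^{2}$
$c = - \frac{66040}{3131}$ ($c = \frac{1}{- \frac{3131}{66040}} = - \frac{66040}{3131} \approx -21.092$)
$\frac{1}{R{\left(135 - 136,Y{\left(13,2 \right)} \right)} + c} = \frac{1}{\left(2 \left(-5 + 13\right) + \left(135 - 136\right)\right)^{2} - \frac{66040}{3131}} = \frac{1}{\left(2 \cdot 8 + \left(135 - 136\right)\right)^{2} - \frac{66040}{3131}} = \frac{1}{\left(16 - 1\right)^{2} - \frac{66040}{3131}} = \frac{1}{15^{2} - \frac{66040}{3131}} = \frac{1}{225 - \frac{66040}{3131}} = \frac{1}{\frac{638435}{3131}} = \frac{3131}{638435}$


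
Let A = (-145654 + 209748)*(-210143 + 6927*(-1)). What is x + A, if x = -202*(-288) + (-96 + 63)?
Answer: -13912826437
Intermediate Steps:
x = 58143 (x = 58176 - 33 = 58143)
A = -13912884580 (A = 64094*(-210143 - 6927) = 64094*(-217070) = -13912884580)
x + A = 58143 - 13912884580 = -13912826437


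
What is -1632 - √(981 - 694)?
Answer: -1632 - √287 ≈ -1648.9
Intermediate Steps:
-1632 - √(981 - 694) = -1632 - √287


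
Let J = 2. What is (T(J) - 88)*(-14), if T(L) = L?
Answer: 1204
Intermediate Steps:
(T(J) - 88)*(-14) = (2 - 88)*(-14) = -86*(-14) = 1204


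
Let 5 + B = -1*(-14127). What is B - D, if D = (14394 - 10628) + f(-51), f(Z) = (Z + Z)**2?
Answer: -48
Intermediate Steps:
f(Z) = 4*Z**2 (f(Z) = (2*Z)**2 = 4*Z**2)
B = 14122 (B = -5 - 1*(-14127) = -5 + 14127 = 14122)
D = 14170 (D = (14394 - 10628) + 4*(-51)**2 = 3766 + 4*2601 = 3766 + 10404 = 14170)
B - D = 14122 - 1*14170 = 14122 - 14170 = -48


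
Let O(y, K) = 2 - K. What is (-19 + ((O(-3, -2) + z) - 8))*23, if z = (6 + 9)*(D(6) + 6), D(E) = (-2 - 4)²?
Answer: 13961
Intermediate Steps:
D(E) = 36 (D(E) = (-6)² = 36)
z = 630 (z = (6 + 9)*(36 + 6) = 15*42 = 630)
(-19 + ((O(-3, -2) + z) - 8))*23 = (-19 + (((2 - 1*(-2)) + 630) - 8))*23 = (-19 + (((2 + 2) + 630) - 8))*23 = (-19 + ((4 + 630) - 8))*23 = (-19 + (634 - 8))*23 = (-19 + 626)*23 = 607*23 = 13961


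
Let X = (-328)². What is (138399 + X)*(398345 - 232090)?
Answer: 40895903665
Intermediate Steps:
X = 107584
(138399 + X)*(398345 - 232090) = (138399 + 107584)*(398345 - 232090) = 245983*166255 = 40895903665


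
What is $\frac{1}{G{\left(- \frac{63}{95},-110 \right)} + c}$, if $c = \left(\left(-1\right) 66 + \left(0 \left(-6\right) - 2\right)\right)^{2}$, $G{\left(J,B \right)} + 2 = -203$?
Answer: $\frac{1}{4419} \approx 0.0002263$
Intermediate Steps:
$G{\left(J,B \right)} = -205$ ($G{\left(J,B \right)} = -2 - 203 = -205$)
$c = 4624$ ($c = \left(-66 + \left(0 - 2\right)\right)^{2} = \left(-66 - 2\right)^{2} = \left(-68\right)^{2} = 4624$)
$\frac{1}{G{\left(- \frac{63}{95},-110 \right)} + c} = \frac{1}{-205 + 4624} = \frac{1}{4419}$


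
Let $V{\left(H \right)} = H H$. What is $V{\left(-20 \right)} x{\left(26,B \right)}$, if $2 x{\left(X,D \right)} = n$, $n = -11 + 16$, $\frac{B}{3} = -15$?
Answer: $1000$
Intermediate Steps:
$B = -45$ ($B = 3 \left(-15\right) = -45$)
$V{\left(H \right)} = H^{2}$
$n = 5$
$x{\left(X,D \right)} = \frac{5}{2}$ ($x{\left(X,D \right)} = \frac{1}{2} \cdot 5 = \frac{5}{2}$)
$V{\left(-20 \right)} x{\left(26,B \right)} = \left(-20\right)^{2} \cdot \frac{5}{2} = 400 \cdot \frac{5}{2} = 1000$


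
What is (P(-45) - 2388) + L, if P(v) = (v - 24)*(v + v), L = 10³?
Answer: 4822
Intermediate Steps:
L = 1000
P(v) = 2*v*(-24 + v) (P(v) = (-24 + v)*(2*v) = 2*v*(-24 + v))
(P(-45) - 2388) + L = (2*(-45)*(-24 - 45) - 2388) + 1000 = (2*(-45)*(-69) - 2388) + 1000 = (6210 - 2388) + 1000 = 3822 + 1000 = 4822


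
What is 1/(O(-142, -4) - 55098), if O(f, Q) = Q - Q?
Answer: -1/55098 ≈ -1.8149e-5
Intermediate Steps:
O(f, Q) = 0
1/(O(-142, -4) - 55098) = 1/(0 - 55098) = 1/(-55098) = -1/55098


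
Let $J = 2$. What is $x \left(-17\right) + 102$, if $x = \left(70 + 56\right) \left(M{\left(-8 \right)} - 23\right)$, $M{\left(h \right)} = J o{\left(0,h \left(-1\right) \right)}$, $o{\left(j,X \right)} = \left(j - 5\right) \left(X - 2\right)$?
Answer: $177888$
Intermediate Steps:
$o{\left(j,X \right)} = \left(-5 + j\right) \left(-2 + X\right)$
$M{\left(h \right)} = 20 + 10 h$ ($M{\left(h \right)} = 2 \left(10 - 5 h \left(-1\right) - 0 + h \left(-1\right) 0\right) = 2 \left(10 - 5 \left(- h\right) + 0 + - h 0\right) = 2 \left(10 + 5 h + 0 + 0\right) = 2 \left(10 + 5 h\right) = 20 + 10 h$)
$x = -10458$ ($x = \left(70 + 56\right) \left(\left(20 + 10 \left(-8\right)\right) - 23\right) = 126 \left(\left(20 - 80\right) - 23\right) = 126 \left(-60 - 23\right) = 126 \left(-83\right) = -10458$)
$x \left(-17\right) + 102 = \left(-10458\right) \left(-17\right) + 102 = 177786 + 102 = 177888$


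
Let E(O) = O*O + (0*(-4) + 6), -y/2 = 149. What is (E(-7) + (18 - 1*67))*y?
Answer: -1788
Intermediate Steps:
y = -298 (y = -2*149 = -298)
E(O) = 6 + O**2 (E(O) = O**2 + (0 + 6) = O**2 + 6 = 6 + O**2)
(E(-7) + (18 - 1*67))*y = ((6 + (-7)**2) + (18 - 1*67))*(-298) = ((6 + 49) + (18 - 67))*(-298) = (55 - 49)*(-298) = 6*(-298) = -1788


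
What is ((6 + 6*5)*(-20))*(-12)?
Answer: 8640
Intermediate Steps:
((6 + 6*5)*(-20))*(-12) = ((6 + 30)*(-20))*(-12) = (36*(-20))*(-12) = -720*(-12) = 8640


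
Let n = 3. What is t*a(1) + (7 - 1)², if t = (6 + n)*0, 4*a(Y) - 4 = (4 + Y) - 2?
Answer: 36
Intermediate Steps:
a(Y) = 3/2 + Y/4 (a(Y) = 1 + ((4 + Y) - 2)/4 = 1 + (2 + Y)/4 = 1 + (½ + Y/4) = 3/2 + Y/4)
t = 0 (t = (6 + 3)*0 = 9*0 = 0)
t*a(1) + (7 - 1)² = 0*(3/2 + (¼)*1) + (7 - 1)² = 0*(3/2 + ¼) + 6² = 0*(7/4) + 36 = 0 + 36 = 36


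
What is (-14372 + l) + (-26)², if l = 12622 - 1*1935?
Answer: -3009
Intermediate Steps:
l = 10687 (l = 12622 - 1935 = 10687)
(-14372 + l) + (-26)² = (-14372 + 10687) + (-26)² = -3685 + 676 = -3009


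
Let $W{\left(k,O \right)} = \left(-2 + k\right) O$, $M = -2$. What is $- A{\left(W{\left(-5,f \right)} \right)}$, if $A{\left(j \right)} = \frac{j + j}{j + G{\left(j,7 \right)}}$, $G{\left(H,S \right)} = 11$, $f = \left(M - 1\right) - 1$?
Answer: $- \frac{56}{39} \approx -1.4359$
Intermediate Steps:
$f = -4$ ($f = \left(-2 - 1\right) - 1 = -3 - 1 = -4$)
$W{\left(k,O \right)} = O \left(-2 + k\right)$
$A{\left(j \right)} = \frac{2 j}{11 + j}$ ($A{\left(j \right)} = \frac{j + j}{j + 11} = \frac{2 j}{11 + j}$)
$- A{\left(W{\left(-5,f \right)} \right)} = - \frac{2 \left(- 4 \left(-2 - 5\right)\right)}{11 - 4 \left(-2 - 5\right)} = - \frac{2 \left(\left(-4\right) \left(-7\right)\right)}{11 - -28} = - \frac{2 \cdot 28}{11 + 28} = - \frac{2 \cdot 28}{39} = \left(-1\right) \frac{56}{39} = - \frac{56}{39}$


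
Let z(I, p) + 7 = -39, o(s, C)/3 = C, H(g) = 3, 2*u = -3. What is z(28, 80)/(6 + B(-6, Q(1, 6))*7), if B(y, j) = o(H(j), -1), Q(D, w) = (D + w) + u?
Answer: 46/15 ≈ 3.0667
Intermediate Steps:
u = -3/2 (u = (1/2)*(-3) = -3/2 ≈ -1.5000)
Q(D, w) = -3/2 + D + w (Q(D, w) = (D + w) - 3/2 = -3/2 + D + w)
o(s, C) = 3*C
z(I, p) = -46 (z(I, p) = -7 - 39 = -46)
B(y, j) = -3 (B(y, j) = 3*(-1) = -3)
z(28, 80)/(6 + B(-6, Q(1, 6))*7) = -46/(6 - 3*7) = -46/(6 - 21) = -46/(-15) = -46*(-1/15) = 46/15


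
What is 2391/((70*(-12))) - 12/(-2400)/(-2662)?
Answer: -10608077/3726800 ≈ -2.8464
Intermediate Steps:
2391/((70*(-12))) - 12/(-2400)/(-2662) = 2391/(-840) - 12*(-1/2400)*(-1/2662) = 2391*(-1/840) + (1/200)*(-1/2662) = -797/280 - 1/532400 = -10608077/3726800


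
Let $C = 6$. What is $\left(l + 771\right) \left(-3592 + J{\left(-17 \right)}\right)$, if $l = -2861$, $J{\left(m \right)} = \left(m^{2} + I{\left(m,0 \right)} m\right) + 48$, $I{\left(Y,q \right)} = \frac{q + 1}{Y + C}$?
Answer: $6799720$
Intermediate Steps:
$I{\left(Y,q \right)} = \frac{1 + q}{6 + Y}$ ($I{\left(Y,q \right)} = \frac{q + 1}{Y + 6} = \frac{1 + q}{6 + Y}$)
$J{\left(m \right)} = 48 + m^{2} + \frac{m}{6 + m}$ ($J{\left(m \right)} = \left(m^{2} + \frac{1 + 0}{6 + m} m\right) + 48 = \left(m^{2} + \frac{1}{6 + m} 1 m\right) + 48 = \left(m^{2} + \frac{m}{6 + m}\right) + 48 = 48 + m^{2} + \frac{m}{6 + m}$)
$\left(l + 771\right) \left(-3592 + J{\left(-17 \right)}\right) = \left(-2861 + 771\right) \left(-3592 + \frac{-17 + \left(6 - 17\right) \left(48 + \left(-17\right)^{2}\right)}{6 - 17}\right) = - 2090 \left(-3592 + \frac{-17 - 11 \left(48 + 289\right)}{-11}\right) = - 2090 \left(-3592 - \frac{-17 - 3707}{11}\right) = - 2090 \left(-3592 - - \frac{3724}{11}\right) = - 2090 \left(-3592 + \frac{3724}{11}\right) = \left(-2090\right) \left(- \frac{35788}{11}\right) = 6799720$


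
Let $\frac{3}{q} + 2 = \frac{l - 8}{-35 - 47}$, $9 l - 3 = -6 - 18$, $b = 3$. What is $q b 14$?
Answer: $- \frac{30996}{461} \approx -67.236$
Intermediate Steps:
$l = - \frac{7}{3}$ ($l = \frac{1}{3} + \frac{-6 - 18}{9} = \frac{1}{3} + \frac{1}{9} \left(-24\right) = \frac{1}{3} - \frac{8}{3} = - \frac{7}{3} \approx -2.3333$)
$q = - \frac{738}{461}$ ($q = \frac{3}{-2 + \frac{- \frac{7}{3} - 8}{-35 - 47}} = \frac{3}{-2 - \frac{31}{3 \left(-82\right)}} = \frac{3}{-2 - - \frac{31}{246}} = \frac{3}{-2 + \frac{31}{246}} = \frac{3}{- \frac{461}{246}} = 3 \left(- \frac{246}{461}\right) = - \frac{738}{461} \approx -1.6009$)
$q b 14 = \left(- \frac{738}{461}\right) 3 \cdot 14 = \left(- \frac{2214}{461}\right) 14 = - \frac{30996}{461}$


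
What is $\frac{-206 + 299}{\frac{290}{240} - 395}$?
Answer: $- \frac{2232}{9451} \approx -0.23617$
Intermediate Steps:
$\frac{-206 + 299}{\frac{290}{240} - 395} = \frac{1}{290 \cdot \frac{1}{240} - 395} \cdot 93 = \frac{1}{\frac{29}{24} - 395} \cdot 93 = \frac{1}{- \frac{9451}{24}} \cdot 93 = \left(- \frac{24}{9451}\right) 93 = - \frac{2232}{9451}$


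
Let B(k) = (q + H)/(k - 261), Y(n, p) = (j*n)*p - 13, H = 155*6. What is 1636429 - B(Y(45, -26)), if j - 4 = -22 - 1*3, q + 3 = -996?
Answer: 39758679053/24296 ≈ 1.6364e+6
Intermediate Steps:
q = -999 (q = -3 - 996 = -999)
j = -21 (j = 4 + (-22 - 1*3) = 4 + (-22 - 3) = 4 - 25 = -21)
H = 930
Y(n, p) = -13 - 21*n*p (Y(n, p) = (-21*n)*p - 13 = -21*n*p - 13 = -13 - 21*n*p)
B(k) = -69/(-261 + k) (B(k) = (-999 + 930)/(k - 261) = -69/(-261 + k))
1636429 - B(Y(45, -26)) = 1636429 - (-69)/(-261 + (-13 - 21*45*(-26))) = 1636429 - (-69)/(-261 + (-13 + 24570)) = 1636429 - (-69)/(-261 + 24557) = 1636429 - (-69)/24296 = 1636429 - 1*(-69/24296) = 1636429 + 69/24296 = 39758679053/24296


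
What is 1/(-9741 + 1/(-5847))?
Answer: -5847/56955628 ≈ -0.00010266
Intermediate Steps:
1/(-9741 + 1/(-5847)) = 1/(-9741 - 1/5847) = 1/(-56955628/5847) = -5847/56955628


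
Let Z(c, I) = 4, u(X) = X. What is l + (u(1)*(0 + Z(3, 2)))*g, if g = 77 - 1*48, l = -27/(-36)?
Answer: 467/4 ≈ 116.75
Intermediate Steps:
l = ¾ (l = -27*(-1/36) = ¾ ≈ 0.75000)
g = 29 (g = 77 - 48 = 29)
l + (u(1)*(0 + Z(3, 2)))*g = ¾ + (1*(0 + 4))*29 = ¾ + (1*4)*29 = ¾ + 4*29 = ¾ + 116 = 467/4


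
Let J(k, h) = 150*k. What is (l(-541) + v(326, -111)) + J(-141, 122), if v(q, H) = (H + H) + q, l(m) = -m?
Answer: -20505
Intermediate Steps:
v(q, H) = q + 2*H (v(q, H) = 2*H + q = q + 2*H)
(l(-541) + v(326, -111)) + J(-141, 122) = (-1*(-541) + (326 + 2*(-111))) + 150*(-141) = (541 + (326 - 222)) - 21150 = (541 + 104) - 21150 = 645 - 21150 = -20505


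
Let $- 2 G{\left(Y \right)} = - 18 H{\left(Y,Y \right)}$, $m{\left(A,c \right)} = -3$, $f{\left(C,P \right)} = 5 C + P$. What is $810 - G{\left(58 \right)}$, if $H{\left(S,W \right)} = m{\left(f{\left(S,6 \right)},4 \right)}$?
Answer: $837$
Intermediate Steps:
$f{\left(C,P \right)} = P + 5 C$
$H{\left(S,W \right)} = -3$
$G{\left(Y \right)} = -27$ ($G{\left(Y \right)} = - \frac{\left(-18\right) \left(-3\right)}{2} = \left(- \frac{1}{2}\right) 54 = -27$)
$810 - G{\left(58 \right)} = 810 - -27 = 810 + 27 = 837$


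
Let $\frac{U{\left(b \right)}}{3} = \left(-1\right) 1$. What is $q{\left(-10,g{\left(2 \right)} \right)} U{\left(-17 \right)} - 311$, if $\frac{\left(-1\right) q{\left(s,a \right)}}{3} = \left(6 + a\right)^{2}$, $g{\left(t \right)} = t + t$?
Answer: $589$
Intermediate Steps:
$g{\left(t \right)} = 2 t$
$q{\left(s,a \right)} = - 3 \left(6 + a\right)^{2}$
$U{\left(b \right)} = -3$ ($U{\left(b \right)} = 3 \left(\left(-1\right) 1\right) = 3 \left(-1\right) = -3$)
$q{\left(-10,g{\left(2 \right)} \right)} U{\left(-17 \right)} - 311 = - 3 \left(6 + 2 \cdot 2\right)^{2} \left(-3\right) - 311 = - 3 \left(6 + 4\right)^{2} \left(-3\right) - 311 = - 3 \cdot 10^{2} \left(-3\right) - 311 = \left(-3\right) 100 \left(-3\right) - 311 = \left(-300\right) \left(-3\right) - 311 = 900 - 311 = 589$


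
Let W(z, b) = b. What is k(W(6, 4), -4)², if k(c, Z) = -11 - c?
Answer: 225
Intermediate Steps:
k(W(6, 4), -4)² = (-11 - 1*4)² = (-11 - 4)² = (-15)² = 225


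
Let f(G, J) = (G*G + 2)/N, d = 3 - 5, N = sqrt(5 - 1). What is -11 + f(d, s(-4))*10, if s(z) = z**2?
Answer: 19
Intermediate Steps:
N = 2 (N = sqrt(4) = 2)
d = -2
f(G, J) = 1 + G**2/2 (f(G, J) = (G*G + 2)/2 = (G**2 + 2)*(1/2) = (2 + G**2)*(1/2) = 1 + G**2/2)
-11 + f(d, s(-4))*10 = -11 + (1 + (1/2)*(-2)**2)*10 = -11 + (1 + (1/2)*4)*10 = -11 + (1 + 2)*10 = -11 + 3*10 = -11 + 30 = 19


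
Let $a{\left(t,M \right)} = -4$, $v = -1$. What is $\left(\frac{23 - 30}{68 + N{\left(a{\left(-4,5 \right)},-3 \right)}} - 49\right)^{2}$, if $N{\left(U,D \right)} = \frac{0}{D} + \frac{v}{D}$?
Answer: $\frac{101324356}{42025} \approx 2411.1$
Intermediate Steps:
$N{\left(U,D \right)} = - \frac{1}{D}$ ($N{\left(U,D \right)} = \frac{0}{D} - \frac{1}{D} = 0 - \frac{1}{D} = - \frac{1}{D}$)
$\left(\frac{23 - 30}{68 + N{\left(a{\left(-4,5 \right)},-3 \right)}} - 49\right)^{2} = \left(\frac{23 - 30}{68 - \frac{1}{-3}} - 49\right)^{2} = \left(- \frac{7}{68 - - \frac{1}{3}} - 49\right)^{2} = \left(- \frac{7}{68 + \frac{1}{3}} - 49\right)^{2} = \left(- \frac{7}{\frac{205}{3}} - 49\right)^{2} = \left(\left(-7\right) \frac{3}{205} - 49\right)^{2} = \left(- \frac{21}{205} - 49\right)^{2} = \left(- \frac{10066}{205}\right)^{2} = \frac{101324356}{42025}$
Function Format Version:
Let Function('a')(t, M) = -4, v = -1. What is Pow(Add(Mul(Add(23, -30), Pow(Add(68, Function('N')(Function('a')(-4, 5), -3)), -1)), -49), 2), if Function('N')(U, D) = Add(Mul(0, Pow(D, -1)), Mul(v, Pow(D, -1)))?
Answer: Rational(101324356, 42025) ≈ 2411.1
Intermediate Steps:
Function('N')(U, D) = Mul(-1, Pow(D, -1)) (Function('N')(U, D) = Add(Mul(0, Pow(D, -1)), Mul(-1, Pow(D, -1))) = Add(0, Mul(-1, Pow(D, -1))) = Mul(-1, Pow(D, -1)))
Pow(Add(Mul(Add(23, -30), Pow(Add(68, Function('N')(Function('a')(-4, 5), -3)), -1)), -49), 2) = Pow(Add(Mul(Add(23, -30), Pow(Add(68, Mul(-1, Pow(-3, -1))), -1)), -49), 2) = Pow(Add(Mul(-7, Pow(Add(68, Mul(-1, Rational(-1, 3))), -1)), -49), 2) = Pow(Add(Mul(-7, Pow(Add(68, Rational(1, 3)), -1)), -49), 2) = Pow(Add(Mul(-7, Pow(Rational(205, 3), -1)), -49), 2) = Pow(Add(Mul(-7, Rational(3, 205)), -49), 2) = Pow(Add(Rational(-21, 205), -49), 2) = Pow(Rational(-10066, 205), 2) = Rational(101324356, 42025)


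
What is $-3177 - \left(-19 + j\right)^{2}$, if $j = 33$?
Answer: $-3373$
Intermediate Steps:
$-3177 - \left(-19 + j\right)^{2} = -3177 - \left(-19 + 33\right)^{2} = -3177 - 14^{2} = -3177 - 196 = -3373$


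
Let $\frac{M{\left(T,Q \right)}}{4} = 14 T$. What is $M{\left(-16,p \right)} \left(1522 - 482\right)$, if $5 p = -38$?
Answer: $-931840$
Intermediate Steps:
$p = - \frac{38}{5}$ ($p = \frac{1}{5} \left(-38\right) = - \frac{38}{5} \approx -7.6$)
$M{\left(T,Q \right)} = 56 T$ ($M{\left(T,Q \right)} = 4 \cdot 14 T = 56 T$)
$M{\left(-16,p \right)} \left(1522 - 482\right) = 56 \left(-16\right) \left(1522 - 482\right) = \left(-896\right) 1040 = -931840$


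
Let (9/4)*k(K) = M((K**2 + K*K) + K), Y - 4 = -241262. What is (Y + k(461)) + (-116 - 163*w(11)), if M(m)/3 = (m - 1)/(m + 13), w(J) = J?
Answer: -3695388637/15197 ≈ -2.4317e+5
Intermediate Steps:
Y = -241258 (Y = 4 - 241262 = -241258)
M(m) = 3*(-1 + m)/(13 + m) (M(m) = 3*((m - 1)/(m + 13)) = 3*((-1 + m)/(13 + m)) = 3*(-1 + m)/(13 + m))
k(K) = 4*(-1 + K + 2*K**2)/(3*(13 + K + 2*K**2)) (k(K) = 4*(3*(-1 + ((K**2 + K*K) + K))/(13 + ((K**2 + K*K) + K)))/9 = 4*(3*(-1 + ((K**2 + K**2) + K))/(13 + ((K**2 + K**2) + K)))/9 = 4*(3*(-1 + (2*K**2 + K))/(13 + (2*K**2 + K)))/9 = 4*(3*(-1 + (K + 2*K**2))/(13 + (K + 2*K**2)))/9 = 4*(3*(-1 + K + 2*K**2)/(13 + K + 2*K**2))/9 = 4*(-1 + K + 2*K**2)/(3*(13 + K + 2*K**2)))
(Y + k(461)) + (-116 - 163*w(11)) = (-241258 + 4*(-1 + 461*(1 + 2*461))/(3*(13 + 461*(1 + 2*461)))) + (-116 - 163*11) = (-241258 + 4*(-1 + 461*(1 + 922))/(3*(13 + 461*(1 + 922)))) + (-116 - 1793) = (-241258 + 4*(-1 + 461*923)/(3*(13 + 461*923))) - 1909 = (-241258 + 4*(-1 + 425503)/(3*(13 + 425503))) - 1909 = (-241258 + (4/3)*425502/425516) - 1909 = (-241258 + (4/3)*(1/425516)*425502) - 1909 = (-241258 + 20262/15197) - 1909 = -3666377564/15197 - 1909 = -3695388637/15197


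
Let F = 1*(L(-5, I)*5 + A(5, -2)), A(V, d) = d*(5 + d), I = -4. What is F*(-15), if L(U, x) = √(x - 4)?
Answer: 90 - 150*I*√2 ≈ 90.0 - 212.13*I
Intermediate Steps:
L(U, x) = √(-4 + x)
F = -6 + 10*I*√2 (F = 1*(√(-4 - 4)*5 - 2*(5 - 2)) = 1*(√(-8)*5 - 2*3) = 1*((2*I*√2)*5 - 6) = 1*(10*I*√2 - 6) = 1*(-6 + 10*I*√2) = -6 + 10*I*√2 ≈ -6.0 + 14.142*I)
F*(-15) = (-6 + 10*I*√2)*(-15) = 90 - 150*I*√2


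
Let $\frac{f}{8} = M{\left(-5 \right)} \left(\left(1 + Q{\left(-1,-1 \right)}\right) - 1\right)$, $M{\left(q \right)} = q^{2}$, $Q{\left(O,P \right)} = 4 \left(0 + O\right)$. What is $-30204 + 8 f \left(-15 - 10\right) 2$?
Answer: $289796$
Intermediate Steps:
$Q{\left(O,P \right)} = 4 O$
$f = -800$ ($f = 8 \left(-5\right)^{2} \left(\left(1 + 4 \left(-1\right)\right) - 1\right) = 8 \cdot 25 \left(\left(1 - 4\right) - 1\right) = 8 \cdot 25 \left(-3 - 1\right) = 8 \cdot 25 \left(-4\right) = 8 \left(-100\right) = -800$)
$-30204 + 8 f \left(-15 - 10\right) 2 = -30204 + 8 \left(-800\right) \left(-15 - 10\right) 2 = -30204 + \left(-6400\right) \left(-25\right) 2 = -30204 + 160000 \cdot 2 = -30204 + 320000 = 289796$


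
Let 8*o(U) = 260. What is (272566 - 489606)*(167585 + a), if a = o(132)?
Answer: -36379702200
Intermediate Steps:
o(U) = 65/2 (o(U) = (⅛)*260 = 65/2)
a = 65/2 ≈ 32.500
(272566 - 489606)*(167585 + a) = (272566 - 489606)*(167585 + 65/2) = -217040*335235/2 = -36379702200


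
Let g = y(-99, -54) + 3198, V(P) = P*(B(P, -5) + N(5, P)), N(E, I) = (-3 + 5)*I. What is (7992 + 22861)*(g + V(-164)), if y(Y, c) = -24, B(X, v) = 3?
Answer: 1742392322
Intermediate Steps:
N(E, I) = 2*I
V(P) = P*(3 + 2*P)
g = 3174 (g = -24 + 3198 = 3174)
(7992 + 22861)*(g + V(-164)) = (7992 + 22861)*(3174 - 164*(3 + 2*(-164))) = 30853*(3174 - 164*(3 - 328)) = 30853*(3174 - 164*(-325)) = 30853*(3174 + 53300) = 30853*56474 = 1742392322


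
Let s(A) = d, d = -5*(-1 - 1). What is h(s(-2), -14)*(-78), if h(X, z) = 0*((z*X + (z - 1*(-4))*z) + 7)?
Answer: 0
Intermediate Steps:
d = 10 (d = -5*(-2) = 10)
s(A) = 10
h(X, z) = 0 (h(X, z) = 0*((X*z + (z + 4)*z) + 7) = 0*((X*z + (4 + z)*z) + 7) = 0*((X*z + z*(4 + z)) + 7) = 0*(7 + X*z + z*(4 + z)) = 0)
h(s(-2), -14)*(-78) = 0*(-78) = 0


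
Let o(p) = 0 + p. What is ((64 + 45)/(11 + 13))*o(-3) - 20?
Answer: -269/8 ≈ -33.625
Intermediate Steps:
o(p) = p
((64 + 45)/(11 + 13))*o(-3) - 20 = ((64 + 45)/(11 + 13))*(-3) - 20 = (109/24)*(-3) - 20 = -109/8 - 20 = -269/8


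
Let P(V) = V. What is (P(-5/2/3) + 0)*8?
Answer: -20/3 ≈ -6.6667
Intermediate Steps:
(P(-5/2/3) + 0)*8 = (-5/2/3 + 0)*8 = (-5*1/2*(1/3) + 0)*8 = (-5/2*1/3 + 0)*8 = (-5/6 + 0)*8 = -5/6*8 = -20/3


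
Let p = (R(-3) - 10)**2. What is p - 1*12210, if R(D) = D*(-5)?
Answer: -12185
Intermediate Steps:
R(D) = -5*D
p = 25 (p = (-5*(-3) - 10)**2 = (15 - 10)**2 = 5**2 = 25)
p - 1*12210 = 25 - 1*12210 = 25 - 12210 = -12185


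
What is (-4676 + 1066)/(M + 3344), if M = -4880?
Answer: 1805/768 ≈ 2.3503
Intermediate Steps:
(-4676 + 1066)/(M + 3344) = (-4676 + 1066)/(-4880 + 3344) = -3610/(-1536) = -3610*(-1/1536) = 1805/768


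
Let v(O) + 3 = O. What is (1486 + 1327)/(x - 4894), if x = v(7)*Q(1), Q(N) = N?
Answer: -2813/4890 ≈ -0.57526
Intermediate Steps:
v(O) = -3 + O
x = 4 (x = (-3 + 7)*1 = 4*1 = 4)
(1486 + 1327)/(x - 4894) = (1486 + 1327)/(4 - 4894) = 2813/(-4890) = 2813*(-1/4890) = -2813/4890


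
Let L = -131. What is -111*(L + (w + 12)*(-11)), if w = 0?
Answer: 29193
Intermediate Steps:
-111*(L + (w + 12)*(-11)) = -111*(-131 + (0 + 12)*(-11)) = -111*(-131 + 12*(-11)) = -111*(-131 - 132) = -111*(-263) = 29193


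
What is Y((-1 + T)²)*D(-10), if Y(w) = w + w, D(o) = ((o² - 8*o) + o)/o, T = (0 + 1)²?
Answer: 0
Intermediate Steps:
T = 1 (T = 1² = 1)
D(o) = (o² - 7*o)/o
Y(w) = 2*w
Y((-1 + T)²)*D(-10) = (2*(-1 + 1)²)*(-7 - 10) = (2*0²)*(-17) = (2*0)*(-17) = 0*(-17) = 0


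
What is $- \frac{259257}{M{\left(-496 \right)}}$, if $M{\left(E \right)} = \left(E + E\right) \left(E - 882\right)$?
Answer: $- \frac{259257}{1366976} \approx -0.18966$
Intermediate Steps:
$M{\left(E \right)} = 2 E \left(-882 + E\right)$
$- \frac{259257}{M{\left(-496 \right)}} = - \frac{259257}{2 \left(-496\right) \left(-882 - 496\right)} = - \frac{259257}{2 \left(-496\right) \left(-1378\right)} = - \frac{259257}{1366976}$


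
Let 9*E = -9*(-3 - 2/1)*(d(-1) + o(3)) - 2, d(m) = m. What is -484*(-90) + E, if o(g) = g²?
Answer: 392398/9 ≈ 43600.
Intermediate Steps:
E = 358/9 (E = (-9*(-3 - 2/1)*(-1 + 3²) - 2)/9 = (-9*(-3 - 2*1)*(-1 + 9) - 2)/9 = (-9*(-3 - 2)*8 - 2)/9 = (-(-45)*8 - 2)/9 = (-9*(-40) - 2)/9 = (360 - 2)/9 = (⅑)*358 = 358/9 ≈ 39.778)
-484*(-90) + E = -484*(-90) + 358/9 = 43560 + 358/9 = 392398/9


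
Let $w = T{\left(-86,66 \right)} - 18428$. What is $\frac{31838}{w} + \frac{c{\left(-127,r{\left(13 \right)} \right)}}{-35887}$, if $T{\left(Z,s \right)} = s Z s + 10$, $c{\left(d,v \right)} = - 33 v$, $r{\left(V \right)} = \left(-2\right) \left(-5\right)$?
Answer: $- \frac{506434543}{7052405579} \approx -0.07181$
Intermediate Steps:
$r{\left(V \right)} = 10$
$T{\left(Z,s \right)} = 10 + Z s^{2}$ ($T{\left(Z,s \right)} = Z s s + 10 = Z s^{2} + 10 = 10 + Z s^{2}$)
$w = -393034$ ($w = \left(10 - 86 \cdot 66^{2}\right) - 18428 = \left(10 - 374616\right) - 18428 = -374606 - 18428 = -393034$)
$\frac{31838}{w} + \frac{c{\left(-127,r{\left(13 \right)} \right)}}{-35887} = \frac{31838}{-393034} + \frac{\left(-33\right) 10}{-35887} = 31838 \left(- \frac{1}{393034}\right) - - \frac{330}{35887} = - \frac{15919}{196517} + \frac{330}{35887} = - \frac{506434543}{7052405579}$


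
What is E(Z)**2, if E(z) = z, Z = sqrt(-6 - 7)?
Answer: -13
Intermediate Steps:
Z = I*sqrt(13) (Z = sqrt(-13) = I*sqrt(13) ≈ 3.6056*I)
E(Z)**2 = (I*sqrt(13))**2 = -13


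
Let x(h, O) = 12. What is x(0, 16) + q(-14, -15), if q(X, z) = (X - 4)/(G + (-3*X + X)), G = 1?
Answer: 330/29 ≈ 11.379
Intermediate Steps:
q(X, z) = (-4 + X)/(1 - 2*X) (q(X, z) = (X - 4)/(1 + (-3*X + X)) = (-4 + X)/(1 - 2*X))
x(0, 16) + q(-14, -15) = 12 + (4 - 1*(-14))/(-1 + 2*(-14)) = 12 + (4 + 14)/(-1 - 28) = 12 + 18/(-29) = 12 - 1/29*18 = 12 - 18/29 = 330/29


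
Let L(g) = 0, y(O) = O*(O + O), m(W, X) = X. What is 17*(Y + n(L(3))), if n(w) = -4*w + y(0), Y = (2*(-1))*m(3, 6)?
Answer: -204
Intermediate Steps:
y(O) = 2*O² (y(O) = O*(2*O) = 2*O²)
Y = -12 (Y = (2*(-1))*6 = -2*6 = -12)
n(w) = -4*w (n(w) = -4*w + 2*0² = -4*w + 2*0 = -4*w + 0 = -4*w)
17*(Y + n(L(3))) = 17*(-12 - 4*0) = 17*(-12 + 0) = 17*(-12) = -204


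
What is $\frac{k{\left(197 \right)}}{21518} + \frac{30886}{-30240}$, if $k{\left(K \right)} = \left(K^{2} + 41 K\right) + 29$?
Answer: $\frac{26932309}{23239440} \approx 1.1589$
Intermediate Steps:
$k{\left(K \right)} = 29 + K^{2} + 41 K$
$\frac{k{\left(197 \right)}}{21518} + \frac{30886}{-30240} = \frac{29 + 197^{2} + 41 \cdot 197}{21518} + \frac{30886}{-30240} = \left(29 + 38809 + 8077\right) \frac{1}{21518} + 30886 \left(- \frac{1}{30240}\right) = 46915 \cdot \frac{1}{21518} - \frac{15443}{15120} = \frac{46915}{21518} - \frac{15443}{15120} = \frac{26932309}{23239440}$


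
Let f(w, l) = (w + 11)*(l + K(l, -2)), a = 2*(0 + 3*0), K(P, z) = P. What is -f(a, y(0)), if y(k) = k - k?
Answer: 0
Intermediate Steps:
y(k) = 0
a = 0 (a = 2*(0 + 0) = 2*0 = 0)
f(w, l) = 2*l*(11 + w) (f(w, l) = (w + 11)*(l + l) = (11 + w)*(2*l) = 2*l*(11 + w))
-f(a, y(0)) = -2*0*(11 + 0) = -2*0*11 = -1*0 = 0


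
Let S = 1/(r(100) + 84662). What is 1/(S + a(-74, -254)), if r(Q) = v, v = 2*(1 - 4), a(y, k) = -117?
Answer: -84656/9904751 ≈ -0.0085470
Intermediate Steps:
v = -6 (v = 2*(-3) = -6)
r(Q) = -6
S = 1/84656 (S = 1/(-6 + 84662) = 1/84656 ≈ 1.1813e-5)
1/(S + a(-74, -254)) = 1/(1/84656 - 117) = 1/(-9904751/84656) = -84656/9904751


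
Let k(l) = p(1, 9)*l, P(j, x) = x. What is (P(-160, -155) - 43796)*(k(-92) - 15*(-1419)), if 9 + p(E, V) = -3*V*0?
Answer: -971888463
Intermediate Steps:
p(E, V) = -9 (p(E, V) = -9 - 3*V*0 = -9 + 0 = -9)
k(l) = -9*l
(P(-160, -155) - 43796)*(k(-92) - 15*(-1419)) = (-155 - 43796)*(-9*(-92) - 15*(-1419)) = -43951*(828 + 21285) = -43951*22113 = -971888463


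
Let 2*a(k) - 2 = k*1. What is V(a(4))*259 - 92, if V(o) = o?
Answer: 685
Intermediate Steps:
a(k) = 1 + k/2 (a(k) = 1 + (k*1)/2 = 1 + k/2)
V(a(4))*259 - 92 = (1 + (½)*4)*259 - 92 = (1 + 2)*259 - 92 = 3*259 - 92 = 777 - 92 = 685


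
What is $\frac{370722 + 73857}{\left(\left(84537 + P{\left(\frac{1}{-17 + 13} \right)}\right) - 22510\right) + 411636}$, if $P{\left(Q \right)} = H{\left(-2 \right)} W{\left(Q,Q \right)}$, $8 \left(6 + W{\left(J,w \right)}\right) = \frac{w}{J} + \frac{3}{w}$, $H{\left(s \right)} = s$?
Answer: $\frac{1778316}{1894711} \approx 0.93857$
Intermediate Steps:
$W{\left(J,w \right)} = -6 + \frac{3}{8 w} + \frac{w}{8 J}$ ($W{\left(J,w \right)} = -6 + \frac{\frac{w}{J} + \frac{3}{w}}{8} = -6 + \frac{\frac{3}{w} + \frac{w}{J}}{8} = -6 + \left(\frac{3}{8 w} + \frac{w}{8 J}\right) = -6 + \frac{3}{8 w} + \frac{w}{8 J}$)
$P{\left(Q \right)} = \frac{47}{4} - \frac{3}{4 Q}$ ($P{\left(Q \right)} = - 2 \left(-6 + \frac{3}{8 Q} + \frac{Q}{8 Q}\right) = - 2 \left(-6 + \frac{3}{8 Q} + \frac{1}{8}\right) = - 2 \left(- \frac{47}{8} + \frac{3}{8 Q}\right) = \frac{47}{4} - \frac{3}{4 Q}$)
$\frac{370722 + 73857}{\left(\left(84537 + P{\left(\frac{1}{-17 + 13} \right)}\right) - 22510\right) + 411636} = \frac{370722 + 73857}{\left(\left(84537 + \frac{-3 + \frac{47}{-17 + 13}}{4 \frac{1}{-17 + 13}}\right) - 22510\right) + 411636} = \frac{444579}{\left(\left(84537 + \frac{-3 + \frac{47}{-4}}{4 \frac{1}{-4}}\right) - 22510\right) + 411636} = \frac{444579}{\left(\left(84537 + \frac{-3 + 47 \left(- \frac{1}{4}\right)}{4 \left(- \frac{1}{4}\right)}\right) - 22510\right) + 411636} = \frac{444579}{\left(\left(84537 + \frac{1}{4} \left(-4\right) \left(-3 - \frac{47}{4}\right)\right) - 22510\right) + 411636} = \frac{444579}{\left(\left(84537 + \frac{1}{4} \left(-4\right) \left(- \frac{59}{4}\right)\right) - 22510\right) + 411636} = \frac{444579}{\left(\left(84537 + \frac{59}{4}\right) - 22510\right) + 411636} = \frac{444579}{\left(\frac{338207}{4} - 22510\right) + 411636} = \frac{444579}{\frac{248167}{4} + 411636} = \frac{444579}{\frac{1894711}{4}} = 444579 \cdot \frac{4}{1894711} = \frac{1778316}{1894711}$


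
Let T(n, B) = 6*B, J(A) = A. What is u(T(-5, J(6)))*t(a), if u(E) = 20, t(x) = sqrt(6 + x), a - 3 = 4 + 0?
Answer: 20*sqrt(13) ≈ 72.111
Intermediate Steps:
a = 7 (a = 3 + (4 + 0) = 3 + 4 = 7)
u(T(-5, J(6)))*t(a) = 20*sqrt(6 + 7) = 20*sqrt(13)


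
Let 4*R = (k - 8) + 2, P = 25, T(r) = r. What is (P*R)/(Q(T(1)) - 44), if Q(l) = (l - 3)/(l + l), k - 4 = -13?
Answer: 25/12 ≈ 2.0833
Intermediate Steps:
k = -9 (k = 4 - 13 = -9)
R = -15/4 (R = ((-9 - 8) + 2)/4 = (-17 + 2)/4 = (¼)*(-15) = -15/4 ≈ -3.7500)
Q(l) = (-3 + l)/(2*l) (Q(l) = (-3 + l)/((2*l)) = (-3 + l)*(1/(2*l)) = (-3 + l)/(2*l))
(P*R)/(Q(T(1)) - 44) = (25*(-15/4))/((½)*(-3 + 1)/1 - 44) = -375/(4*((½)*1*(-2) - 44)) = -375/(4*(-1 - 44)) = -375/4/(-45) = -375/4*(-1/45) = 25/12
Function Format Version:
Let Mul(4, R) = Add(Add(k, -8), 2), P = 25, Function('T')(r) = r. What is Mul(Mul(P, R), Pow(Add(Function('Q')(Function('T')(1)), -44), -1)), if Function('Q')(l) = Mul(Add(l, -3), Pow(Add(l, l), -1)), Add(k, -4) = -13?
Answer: Rational(25, 12) ≈ 2.0833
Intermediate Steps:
k = -9 (k = Add(4, -13) = -9)
R = Rational(-15, 4) (R = Mul(Rational(1, 4), Add(Add(-9, -8), 2)) = Mul(Rational(1, 4), Add(-17, 2)) = Mul(Rational(1, 4), -15) = Rational(-15, 4) ≈ -3.7500)
Function('Q')(l) = Mul(Rational(1, 2), Pow(l, -1), Add(-3, l)) (Function('Q')(l) = Mul(Add(-3, l), Pow(Mul(2, l), -1)) = Mul(Add(-3, l), Mul(Rational(1, 2), Pow(l, -1))) = Mul(Rational(1, 2), Pow(l, -1), Add(-3, l)))
Mul(Mul(P, R), Pow(Add(Function('Q')(Function('T')(1)), -44), -1)) = Mul(Mul(25, Rational(-15, 4)), Pow(Add(Mul(Rational(1, 2), Pow(1, -1), Add(-3, 1)), -44), -1)) = Mul(Rational(-375, 4), Pow(Add(Mul(Rational(1, 2), 1, -2), -44), -1)) = Mul(Rational(-375, 4), Pow(Add(-1, -44), -1)) = Mul(Rational(-375, 4), Pow(-45, -1)) = Mul(Rational(-375, 4), Rational(-1, 45)) = Rational(25, 12)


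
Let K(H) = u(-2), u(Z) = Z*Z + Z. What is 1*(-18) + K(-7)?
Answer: -16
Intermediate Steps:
u(Z) = Z + Z² (u(Z) = Z² + Z = Z + Z²)
K(H) = 2 (K(H) = -2*(1 - 2) = -2*(-1) = 2)
1*(-18) + K(-7) = 1*(-18) + 2 = -18 + 2 = -16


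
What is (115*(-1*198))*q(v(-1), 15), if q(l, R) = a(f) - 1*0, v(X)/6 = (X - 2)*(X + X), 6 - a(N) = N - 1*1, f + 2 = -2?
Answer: -250470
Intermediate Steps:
f = -4 (f = -2 - 2 = -4)
a(N) = 7 - N (a(N) = 6 - (N - 1*1) = 6 - (N - 1) = 6 - (-1 + N) = 6 + (1 - N) = 7 - N)
v(X) = 12*X*(-2 + X) (v(X) = 6*((X - 2)*(X + X)) = 6*((-2 + X)*(2*X)) = 6*(2*X*(-2 + X)) = 12*X*(-2 + X))
q(l, R) = 11 (q(l, R) = (7 - 1*(-4)) - 1*0 = (7 + 4) + 0 = 11 + 0 = 11)
(115*(-1*198))*q(v(-1), 15) = (115*(-1*198))*11 = (115*(-198))*11 = -22770*11 = -250470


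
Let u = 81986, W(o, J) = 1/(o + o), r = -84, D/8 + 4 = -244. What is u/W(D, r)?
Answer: -325320448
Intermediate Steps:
D = -1984 (D = -32 + 8*(-244) = -32 - 1952 = -1984)
W(o, J) = 1/(2*o)
u/W(D, r) = 81986/(((½)/(-1984))) = 81986/(((½)*(-1/1984))) = 81986/(-1/3968) = 81986*(-3968) = -325320448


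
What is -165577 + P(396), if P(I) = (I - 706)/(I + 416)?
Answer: -67224417/406 ≈ -1.6558e+5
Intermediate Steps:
P(I) = (-706 + I)/(416 + I)
-165577 + P(396) = -165577 + (-706 + 396)/(416 + 396) = -165577 - 310/812 = -165577 + (1/812)*(-310) = -165577 - 155/406 = -67224417/406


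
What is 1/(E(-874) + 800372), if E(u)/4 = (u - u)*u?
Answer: 1/800372 ≈ 1.2494e-6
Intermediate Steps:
E(u) = 0 (E(u) = 4*((u - u)*u) = 4*(0*u) = 4*0 = 0)
1/(E(-874) + 800372) = 1/(0 + 800372) = 1/800372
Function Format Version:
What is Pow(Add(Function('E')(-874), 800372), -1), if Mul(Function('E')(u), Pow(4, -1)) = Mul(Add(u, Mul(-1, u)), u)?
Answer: Rational(1, 800372) ≈ 1.2494e-6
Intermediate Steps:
Function('E')(u) = 0 (Function('E')(u) = Mul(4, Mul(Add(u, Mul(-1, u)), u)) = Mul(4, Mul(0, u)) = Mul(4, 0) = 0)
Pow(Add(Function('E')(-874), 800372), -1) = Pow(Add(0, 800372), -1) = Pow(800372, -1) = Rational(1, 800372)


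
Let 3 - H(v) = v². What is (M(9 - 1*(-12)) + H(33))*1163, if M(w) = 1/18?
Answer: -22733161/18 ≈ -1.2630e+6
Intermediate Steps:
H(v) = 3 - v²
M(w) = 1/18
(M(9 - 1*(-12)) + H(33))*1163 = (1/18 + (3 - 1*33²))*1163 = (1/18 + (3 - 1*1089))*1163 = (1/18 + (3 - 1089))*1163 = (1/18 - 1086)*1163 = -19547/18*1163 = -22733161/18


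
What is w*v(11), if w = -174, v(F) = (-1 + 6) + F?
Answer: -2784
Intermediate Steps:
v(F) = 5 + F
w*v(11) = -174*(5 + 11) = -174*16 = -2784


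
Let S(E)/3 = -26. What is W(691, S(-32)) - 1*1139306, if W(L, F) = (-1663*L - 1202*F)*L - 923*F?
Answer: -730332819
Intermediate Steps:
S(E) = -78 (S(E) = 3*(-26) = -78)
W(L, F) = -923*F + L*(-1663*L - 1202*F) (W(L, F) = L*(-1663*L - 1202*F) - 923*F = -923*F + L*(-1663*L - 1202*F))
W(691, S(-32)) - 1*1139306 = (-1663*691² - 923*(-78) - 1202*(-78)*691) - 1*1139306 = (-1663*477481 + 71994 + 64785396) - 1139306 = (-794050903 + 71994 + 64785396) - 1139306 = -729193513 - 1139306 = -730332819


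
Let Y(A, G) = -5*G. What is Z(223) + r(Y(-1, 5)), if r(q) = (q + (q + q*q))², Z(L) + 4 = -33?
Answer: 330588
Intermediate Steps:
Z(L) = -37 (Z(L) = -4 - 33 = -37)
r(q) = (q² + 2*q)² (r(q) = (q + (q + q²))² = (q² + 2*q)²)
Z(223) + r(Y(-1, 5)) = -37 + (-5*5)²*(2 - 5*5)² = -37 + (-25)²*(2 - 25)² = -37 + 625*(-23)² = -37 + 625*529 = -37 + 330625 = 330588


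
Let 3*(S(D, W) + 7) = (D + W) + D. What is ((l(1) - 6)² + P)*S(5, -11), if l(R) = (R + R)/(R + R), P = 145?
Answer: -3740/3 ≈ -1246.7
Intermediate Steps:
l(R) = 1 (l(R) = (2*R)/((2*R)) = (2*R)*(1/(2*R)) = 1)
S(D, W) = -7 + W/3 + 2*D/3 (S(D, W) = -7 + ((D + W) + D)/3 = -7 + (W + 2*D)/3 = -7 + (W/3 + 2*D/3) = -7 + W/3 + 2*D/3)
((l(1) - 6)² + P)*S(5, -11) = ((1 - 6)² + 145)*(-7 + (⅓)*(-11) + (⅔)*5) = ((-5)² + 145)*(-7 - 11/3 + 10/3) = (25 + 145)*(-22/3) = 170*(-22/3) = -3740/3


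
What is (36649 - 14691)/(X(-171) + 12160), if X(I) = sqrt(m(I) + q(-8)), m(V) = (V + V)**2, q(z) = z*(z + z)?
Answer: 66752320/36937127 - 10979*sqrt(29273)/36937127 ≈ 1.7563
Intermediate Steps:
q(z) = 2*z**2 (q(z) = z*(2*z) = 2*z**2)
m(V) = 4*V**2 (m(V) = (2*V)**2 = 4*V**2)
X(I) = sqrt(128 + 4*I**2) (X(I) = sqrt(4*I**2 + 2*(-8)**2) = sqrt(4*I**2 + 2*64) = sqrt(4*I**2 + 128) = sqrt(128 + 4*I**2))
(36649 - 14691)/(X(-171) + 12160) = (36649 - 14691)/(2*sqrt(32 + (-171)**2) + 12160) = 21958/(2*sqrt(32 + 29241) + 12160) = 21958/(2*sqrt(29273) + 12160) = 21958/(12160 + 2*sqrt(29273))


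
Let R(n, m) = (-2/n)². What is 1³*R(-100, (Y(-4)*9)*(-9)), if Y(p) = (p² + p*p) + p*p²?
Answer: 1/2500 ≈ 0.00040000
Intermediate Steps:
Y(p) = p³ + 2*p² (Y(p) = (p² + p²) + p³ = 2*p² + p³ = p³ + 2*p²)
R(n, m) = 4/n² (R(n, m) = (-2/n)² = 4/n²)
1³*R(-100, (Y(-4)*9)*(-9)) = 1³*(4/(-100)²) = 1*(4*(1/10000)) = 1*(1/2500) = 1/2500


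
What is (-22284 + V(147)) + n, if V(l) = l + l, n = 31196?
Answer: 9206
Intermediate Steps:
V(l) = 2*l
(-22284 + V(147)) + n = (-22284 + 2*147) + 31196 = (-22284 + 294) + 31196 = -21990 + 31196 = 9206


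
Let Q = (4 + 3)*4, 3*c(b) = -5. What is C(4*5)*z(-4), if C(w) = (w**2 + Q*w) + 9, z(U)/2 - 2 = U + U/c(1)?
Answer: 3876/5 ≈ 775.20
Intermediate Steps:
c(b) = -5/3 (c(b) = (1/3)*(-5) = -5/3)
Q = 28 (Q = 7*4 = 28)
z(U) = 4 + 4*U/5 (z(U) = 4 + 2*(U + U/(-5/3)) = 4 + 2*(U + U*(-3/5)) = 4 + 2*(U - 3*U/5) = 4 + 2*(2*U/5) = 4 + 4*U/5)
C(w) = 9 + w**2 + 28*w (C(w) = (w**2 + 28*w) + 9 = 9 + w**2 + 28*w)
C(4*5)*z(-4) = (9 + (4*5)**2 + 28*(4*5))*(4 + (4/5)*(-4)) = (9 + 20**2 + 28*20)*(4 - 16/5) = (9 + 400 + 560)*(4/5) = 969*(4/5) = 3876/5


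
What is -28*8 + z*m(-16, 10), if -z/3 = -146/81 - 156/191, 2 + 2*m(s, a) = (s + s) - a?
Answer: -2046652/5157 ≈ -396.87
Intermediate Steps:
m(s, a) = -1 + s - a/2 (m(s, a) = -1 + ((s + s) - a)/2 = -1 + (2*s - a)/2 = -1 + (-a + 2*s)/2 = -1 + (s - a/2) = -1 + s - a/2)
z = 40522/5157 (z = -3*(-146/81 - 156/191) = -3*(-40522/15471) = 40522/5157 ≈ 7.8577)
-28*8 + z*m(-16, 10) = -28*8 + 40522*(-1 - 16 - 1/2*10)/5157 = -224 + 40522*(-1 - 16 - 5)/5157 = -224 + (40522/5157)*(-22) = -224 - 891484/5157 = -2046652/5157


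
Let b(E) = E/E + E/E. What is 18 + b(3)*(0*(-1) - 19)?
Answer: -20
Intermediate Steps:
b(E) = 2 (b(E) = 1 + 1 = 2)
18 + b(3)*(0*(-1) - 19) = 18 + 2*(0*(-1) - 19) = 18 + 2*(0 - 19) = 18 + 2*(-19) = 18 - 38 = -20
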